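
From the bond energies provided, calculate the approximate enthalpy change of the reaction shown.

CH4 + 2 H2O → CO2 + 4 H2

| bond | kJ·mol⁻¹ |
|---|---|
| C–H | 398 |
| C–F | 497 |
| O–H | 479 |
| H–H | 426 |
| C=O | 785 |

ΔH ≈ +234 kJ

Bonds broken (reactants):
  C–H: 4 × 398 = 1592
  O–H: 4 × 479 = 1916
  Σ(broken) = 3508 kJ
Bonds formed (products):
  C=O: 2 × 785 = 1570
  H–H: 4 × 426 = 1704
  Σ(formed) = 3274 kJ
ΔH = Σ(broken) − Σ(formed) = 3508 − 3274 = +234 kJ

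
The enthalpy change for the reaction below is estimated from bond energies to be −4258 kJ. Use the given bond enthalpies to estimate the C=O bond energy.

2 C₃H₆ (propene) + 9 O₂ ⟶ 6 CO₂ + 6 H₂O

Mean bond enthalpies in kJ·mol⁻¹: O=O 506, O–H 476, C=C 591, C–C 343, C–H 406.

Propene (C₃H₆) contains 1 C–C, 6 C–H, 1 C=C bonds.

D(C=O) ≈ 820 kJ/mol

Let D be the C=O bond energy.
Σ(broken) = 2×343 + 12×406 + 2×591 + 9×506 = 11294
Σ(formed) = 12×D + 12×476 = 5712 + 12D
ΔH = Σ(broken) − Σ(formed) = (11294) − (5712 + 12D) = +5582 − 12D
Setting this equal to −4258 kJ gives 12D = 9840, so D = 820 kJ/mol.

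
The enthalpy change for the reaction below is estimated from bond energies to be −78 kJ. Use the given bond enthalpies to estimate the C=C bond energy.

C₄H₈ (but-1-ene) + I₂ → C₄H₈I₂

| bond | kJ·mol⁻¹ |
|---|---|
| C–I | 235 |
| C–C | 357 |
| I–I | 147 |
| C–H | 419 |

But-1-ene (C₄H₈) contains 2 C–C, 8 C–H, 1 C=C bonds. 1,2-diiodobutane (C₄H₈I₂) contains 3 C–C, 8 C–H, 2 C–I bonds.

D(C=C) ≈ 602 kJ/mol

Let D be the C=C bond energy.
Σ(broken) = 2×357 + 8×419 + 1×D + 1×147 = 4213 + D
Σ(formed) = 3×357 + 8×419 + 2×235 = 4893
ΔH = Σ(broken) − Σ(formed) = (4213 + D) − (4893) = −680 + D
Setting this equal to −78 kJ gives D = 602 kJ/mol.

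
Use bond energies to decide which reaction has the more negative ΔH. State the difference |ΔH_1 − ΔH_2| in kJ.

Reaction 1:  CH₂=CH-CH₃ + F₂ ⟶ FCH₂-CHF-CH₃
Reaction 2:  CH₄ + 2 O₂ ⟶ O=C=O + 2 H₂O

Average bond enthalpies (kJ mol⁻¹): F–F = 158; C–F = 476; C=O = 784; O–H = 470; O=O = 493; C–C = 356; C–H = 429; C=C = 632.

Reaction 2, by 228 kJ

Reaction 1:
  Bonds broken (reactants):
    C–C: 1 × 356 = 356
    C–H: 6 × 429 = 2574
    C=C: 1 × 632 = 632
    F–F: 1 × 158 = 158
    Σ(broken) = 3720 kJ
  Bonds formed (products):
    C–C: 2 × 356 = 712
    C–F: 2 × 476 = 952
    C–H: 6 × 429 = 2574
    Σ(formed) = 4238 kJ
  ΔH_1 = 3720 − 4238 = −518 kJ
Reaction 2:
  Bonds broken (reactants):
    C–H: 4 × 429 = 1716
    O=O: 2 × 493 = 986
    Σ(broken) = 2702 kJ
  Bonds formed (products):
    C=O: 2 × 784 = 1568
    O–H: 4 × 470 = 1880
    Σ(formed) = 3448 kJ
  ΔH_2 = 2702 − 3448 = −746 kJ
ΔH_1 − ΔH_2 = +228 kJ, so reaction 2 has the more negative ΔH; |ΔH_1 − ΔH_2| = 228 kJ.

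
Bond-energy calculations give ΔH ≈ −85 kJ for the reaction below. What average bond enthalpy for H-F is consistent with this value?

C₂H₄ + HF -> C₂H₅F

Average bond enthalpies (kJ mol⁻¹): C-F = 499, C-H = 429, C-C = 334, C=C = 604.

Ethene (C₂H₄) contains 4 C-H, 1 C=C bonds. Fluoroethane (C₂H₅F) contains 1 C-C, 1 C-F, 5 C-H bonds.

Let D be the H-F bond energy.
Σ(broken) = 4×429 + 1×604 + 1×D = 2320 + D
Σ(formed) = 1×334 + 1×499 + 5×429 = 2978
ΔH = Σ(broken) − Σ(formed) = (2320 + D) − (2978) = −658 + D
Setting this equal to −85 kJ gives D = 573 kJ/mol.

D(H-F) ≈ 573 kJ/mol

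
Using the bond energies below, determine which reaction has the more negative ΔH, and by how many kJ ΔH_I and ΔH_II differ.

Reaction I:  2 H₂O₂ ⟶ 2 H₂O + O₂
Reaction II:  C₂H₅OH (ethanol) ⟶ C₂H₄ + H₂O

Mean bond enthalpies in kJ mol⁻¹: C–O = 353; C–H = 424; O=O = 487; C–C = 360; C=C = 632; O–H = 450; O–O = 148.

Reaction I, by 246 kJ

Reaction I:
  Bonds broken (reactants):
    O–H: 4 × 450 = 1800
    O–O: 2 × 148 = 296
    Σ(broken) = 2096 kJ
  Bonds formed (products):
    O–H: 4 × 450 = 1800
    O=O: 1 × 487 = 487
    Σ(formed) = 2287 kJ
  ΔH_I = 2096 − 2287 = −191 kJ
Reaction II:
  Bonds broken (reactants):
    C–C: 1 × 360 = 360
    C–H: 5 × 424 = 2120
    C–O: 1 × 353 = 353
    O–H: 1 × 450 = 450
    Σ(broken) = 3283 kJ
  Bonds formed (products):
    C–H: 4 × 424 = 1696
    C=C: 1 × 632 = 632
    O–H: 2 × 450 = 900
    Σ(formed) = 3228 kJ
  ΔH_II = 3283 − 3228 = +55 kJ
ΔH_I − ΔH_II = −246 kJ, so reaction I has the more negative ΔH; |ΔH_I − ΔH_II| = 246 kJ.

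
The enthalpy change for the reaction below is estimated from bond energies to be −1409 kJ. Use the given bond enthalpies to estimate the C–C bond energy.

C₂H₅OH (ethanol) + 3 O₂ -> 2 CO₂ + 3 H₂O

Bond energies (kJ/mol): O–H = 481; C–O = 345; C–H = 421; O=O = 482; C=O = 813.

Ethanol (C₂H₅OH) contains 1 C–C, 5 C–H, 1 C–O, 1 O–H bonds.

Let D be the C–C bond energy.
Σ(broken) = 1×D + 5×421 + 1×345 + 1×481 + 3×482 = 4377 + D
Σ(formed) = 4×813 + 6×481 = 6138
ΔH = Σ(broken) − Σ(formed) = (4377 + D) − (6138) = −1761 + D
Setting this equal to −1409 kJ gives D = 352 kJ/mol.

D(C–C) ≈ 352 kJ/mol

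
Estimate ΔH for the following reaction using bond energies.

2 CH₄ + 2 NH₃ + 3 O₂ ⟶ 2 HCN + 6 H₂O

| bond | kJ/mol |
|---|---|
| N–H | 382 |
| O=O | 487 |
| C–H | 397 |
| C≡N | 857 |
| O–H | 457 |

Bonds broken (reactants):
  C–H: 8 × 397 = 3176
  N–H: 6 × 382 = 2292
  O=O: 3 × 487 = 1461
  Σ(broken) = 6929 kJ
Bonds formed (products):
  C≡N: 2 × 857 = 1714
  C–H: 2 × 397 = 794
  O–H: 12 × 457 = 5484
  Σ(formed) = 7992 kJ
ΔH = Σ(broken) − Σ(formed) = 6929 − 7992 = −1063 kJ

ΔH ≈ −1063 kJ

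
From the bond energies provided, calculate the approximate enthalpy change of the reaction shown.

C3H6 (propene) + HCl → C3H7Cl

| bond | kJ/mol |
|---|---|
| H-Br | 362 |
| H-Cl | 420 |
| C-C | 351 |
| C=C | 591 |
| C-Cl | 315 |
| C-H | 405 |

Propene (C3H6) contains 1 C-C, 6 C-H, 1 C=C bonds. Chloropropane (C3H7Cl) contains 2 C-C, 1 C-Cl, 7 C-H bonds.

ΔH ≈ −60 kJ

Bonds broken (reactants):
  C-C: 1 × 351 = 351
  C-H: 6 × 405 = 2430
  C=C: 1 × 591 = 591
  H-Cl: 1 × 420 = 420
  Σ(broken) = 3792 kJ
Bonds formed (products):
  C-C: 2 × 351 = 702
  C-Cl: 1 × 315 = 315
  C-H: 7 × 405 = 2835
  Σ(formed) = 3852 kJ
ΔH = Σ(broken) − Σ(formed) = 3792 − 3852 = −60 kJ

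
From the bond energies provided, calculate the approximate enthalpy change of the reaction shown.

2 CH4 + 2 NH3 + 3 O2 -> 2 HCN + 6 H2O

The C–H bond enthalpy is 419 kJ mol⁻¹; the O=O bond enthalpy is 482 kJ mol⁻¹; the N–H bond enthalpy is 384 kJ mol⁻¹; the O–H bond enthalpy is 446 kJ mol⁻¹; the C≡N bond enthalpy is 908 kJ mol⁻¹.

ΔH ≈ −904 kJ

Bonds broken (reactants):
  C–H: 8 × 419 = 3352
  N–H: 6 × 384 = 2304
  O=O: 3 × 482 = 1446
  Σ(broken) = 7102 kJ
Bonds formed (products):
  C≡N: 2 × 908 = 1816
  C–H: 2 × 419 = 838
  O–H: 12 × 446 = 5352
  Σ(formed) = 8006 kJ
ΔH = Σ(broken) − Σ(formed) = 7102 − 8006 = −904 kJ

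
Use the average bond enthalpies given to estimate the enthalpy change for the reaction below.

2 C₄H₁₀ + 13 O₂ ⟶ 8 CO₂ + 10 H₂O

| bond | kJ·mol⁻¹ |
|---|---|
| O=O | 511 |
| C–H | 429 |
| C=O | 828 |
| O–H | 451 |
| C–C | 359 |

ΔH ≈ −4891 kJ

Bonds broken (reactants):
  C–C: 6 × 359 = 2154
  C–H: 20 × 429 = 8580
  O=O: 13 × 511 = 6643
  Σ(broken) = 17377 kJ
Bonds formed (products):
  C=O: 16 × 828 = 13248
  O–H: 20 × 451 = 9020
  Σ(formed) = 22268 kJ
ΔH = Σ(broken) − Σ(formed) = 17377 − 22268 = −4891 kJ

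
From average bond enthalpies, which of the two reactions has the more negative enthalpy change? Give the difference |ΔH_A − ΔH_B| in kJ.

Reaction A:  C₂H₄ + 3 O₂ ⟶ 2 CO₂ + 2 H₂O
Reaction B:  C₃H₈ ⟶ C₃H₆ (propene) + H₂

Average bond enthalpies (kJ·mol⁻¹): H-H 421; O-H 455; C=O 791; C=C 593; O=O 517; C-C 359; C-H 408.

Reaction A:
  Bonds broken (reactants):
    C-H: 4 × 408 = 1632
    C=C: 1 × 593 = 593
    O=O: 3 × 517 = 1551
    Σ(broken) = 3776 kJ
  Bonds formed (products):
    C=O: 4 × 791 = 3164
    O-H: 4 × 455 = 1820
    Σ(formed) = 4984 kJ
  ΔH_A = 3776 − 4984 = −1208 kJ
Reaction B:
  Bonds broken (reactants):
    C-C: 2 × 359 = 718
    C-H: 8 × 408 = 3264
    Σ(broken) = 3982 kJ
  Bonds formed (products):
    C-C: 1 × 359 = 359
    C-H: 6 × 408 = 2448
    C=C: 1 × 593 = 593
    H-H: 1 × 421 = 421
    Σ(formed) = 3821 kJ
  ΔH_B = 3982 − 3821 = +161 kJ
ΔH_A − ΔH_B = −1369 kJ, so reaction A has the more negative ΔH; |ΔH_A − ΔH_B| = 1369 kJ.

Reaction A, by 1369 kJ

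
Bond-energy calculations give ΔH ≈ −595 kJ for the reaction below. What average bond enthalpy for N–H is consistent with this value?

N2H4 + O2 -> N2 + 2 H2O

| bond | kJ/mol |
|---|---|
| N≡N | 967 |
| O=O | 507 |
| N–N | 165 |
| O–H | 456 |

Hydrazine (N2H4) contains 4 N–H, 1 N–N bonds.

Let D be the N–H bond energy.
Σ(broken) = 4×D + 1×165 + 1×507 = 672 + 4D
Σ(formed) = 1×967 + 4×456 = 2791
ΔH = Σ(broken) − Σ(formed) = (672 + 4D) − (2791) = −2119 + 4D
Setting this equal to −595 kJ gives 4D = 1524, so D = 381 kJ/mol.

D(N–H) ≈ 381 kJ/mol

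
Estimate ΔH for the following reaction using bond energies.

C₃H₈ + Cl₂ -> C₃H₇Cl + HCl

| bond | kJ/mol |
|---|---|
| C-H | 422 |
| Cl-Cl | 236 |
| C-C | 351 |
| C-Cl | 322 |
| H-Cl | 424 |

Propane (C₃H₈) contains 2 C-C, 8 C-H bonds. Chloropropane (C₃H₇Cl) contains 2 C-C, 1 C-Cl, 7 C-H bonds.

ΔH ≈ −88 kJ

Bonds broken (reactants):
  C-C: 2 × 351 = 702
  C-H: 8 × 422 = 3376
  Cl-Cl: 1 × 236 = 236
  Σ(broken) = 4314 kJ
Bonds formed (products):
  C-C: 2 × 351 = 702
  C-Cl: 1 × 322 = 322
  C-H: 7 × 422 = 2954
  H-Cl: 1 × 424 = 424
  Σ(formed) = 4402 kJ
ΔH = Σ(broken) − Σ(formed) = 4314 − 4402 = −88 kJ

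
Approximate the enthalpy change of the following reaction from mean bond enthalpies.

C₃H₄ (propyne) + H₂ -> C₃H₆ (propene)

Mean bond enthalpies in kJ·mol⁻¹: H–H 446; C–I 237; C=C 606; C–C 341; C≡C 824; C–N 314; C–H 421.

Bonds broken (reactants):
  C≡C: 1 × 824 = 824
  C–C: 1 × 341 = 341
  C–H: 4 × 421 = 1684
  H–H: 1 × 446 = 446
  Σ(broken) = 3295 kJ
Bonds formed (products):
  C–C: 1 × 341 = 341
  C–H: 6 × 421 = 2526
  C=C: 1 × 606 = 606
  Σ(formed) = 3473 kJ
ΔH = Σ(broken) − Σ(formed) = 3295 − 3473 = −178 kJ

ΔH ≈ −178 kJ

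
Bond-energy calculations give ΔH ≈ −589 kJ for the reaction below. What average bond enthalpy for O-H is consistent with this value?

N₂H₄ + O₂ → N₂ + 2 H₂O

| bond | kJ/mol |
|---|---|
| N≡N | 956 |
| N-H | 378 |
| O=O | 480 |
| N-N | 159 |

Let D be the O-H bond energy.
Σ(broken) = 4×378 + 1×159 + 1×480 = 2151
Σ(formed) = 1×956 + 4×D = 956 + 4D
ΔH = Σ(broken) − Σ(formed) = (2151) − (956 + 4D) = +1195 − 4D
Setting this equal to −589 kJ gives 4D = 1784, so D = 446 kJ/mol.

D(O-H) ≈ 446 kJ/mol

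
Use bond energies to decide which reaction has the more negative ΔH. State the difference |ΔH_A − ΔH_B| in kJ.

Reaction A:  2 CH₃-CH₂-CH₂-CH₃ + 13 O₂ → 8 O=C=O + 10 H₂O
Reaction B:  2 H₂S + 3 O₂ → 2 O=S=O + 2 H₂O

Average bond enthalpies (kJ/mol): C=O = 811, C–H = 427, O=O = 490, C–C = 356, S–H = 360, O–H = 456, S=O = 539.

Reaction A, by 3980 kJ

Reaction A:
  Bonds broken (reactants):
    C–C: 6 × 356 = 2136
    C–H: 20 × 427 = 8540
    O=O: 13 × 490 = 6370
    Σ(broken) = 17046 kJ
  Bonds formed (products):
    C=O: 16 × 811 = 12976
    O–H: 20 × 456 = 9120
    Σ(formed) = 22096 kJ
  ΔH_A = 17046 − 22096 = −5050 kJ
Reaction B:
  Bonds broken (reactants):
    O=O: 3 × 490 = 1470
    S–H: 4 × 360 = 1440
    Σ(broken) = 2910 kJ
  Bonds formed (products):
    O–H: 4 × 456 = 1824
    S=O: 4 × 539 = 2156
    Σ(formed) = 3980 kJ
  ΔH_B = 2910 − 3980 = −1070 kJ
ΔH_A − ΔH_B = −3980 kJ, so reaction A has the more negative ΔH; |ΔH_A − ΔH_B| = 3980 kJ.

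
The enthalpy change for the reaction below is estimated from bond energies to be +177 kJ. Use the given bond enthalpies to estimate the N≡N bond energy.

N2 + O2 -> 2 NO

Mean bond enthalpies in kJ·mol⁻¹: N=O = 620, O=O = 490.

D(N≡N) ≈ 927 kJ/mol

Let D be the N≡N bond energy.
Σ(broken) = 1×D + 1×490 = 490 + D
Σ(formed) = 2×620 = 1240
ΔH = Σ(broken) − Σ(formed) = (490 + D) − (1240) = −750 + D
Setting this equal to +177 kJ gives D = 927 kJ/mol.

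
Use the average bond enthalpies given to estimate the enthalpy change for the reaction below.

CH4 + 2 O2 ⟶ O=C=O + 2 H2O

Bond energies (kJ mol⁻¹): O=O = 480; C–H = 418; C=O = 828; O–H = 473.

ΔH ≈ −916 kJ

Bonds broken (reactants):
  C–H: 4 × 418 = 1672
  O=O: 2 × 480 = 960
  Σ(broken) = 2632 kJ
Bonds formed (products):
  C=O: 2 × 828 = 1656
  O–H: 4 × 473 = 1892
  Σ(formed) = 3548 kJ
ΔH = Σ(broken) − Σ(formed) = 2632 − 3548 = −916 kJ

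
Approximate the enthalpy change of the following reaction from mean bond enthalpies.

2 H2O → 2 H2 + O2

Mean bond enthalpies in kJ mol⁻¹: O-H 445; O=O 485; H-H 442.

Bonds broken (reactants):
  O-H: 4 × 445 = 1780
  Σ(broken) = 1780 kJ
Bonds formed (products):
  H-H: 2 × 442 = 884
  O=O: 1 × 485 = 485
  Σ(formed) = 1369 kJ
ΔH = Σ(broken) − Σ(formed) = 1780 − 1369 = +411 kJ

ΔH ≈ +411 kJ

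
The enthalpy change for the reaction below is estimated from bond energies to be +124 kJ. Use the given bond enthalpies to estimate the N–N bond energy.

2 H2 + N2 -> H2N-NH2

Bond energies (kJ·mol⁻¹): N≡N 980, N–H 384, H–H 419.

D(N–N) ≈ 158 kJ/mol

Let D be the N–N bond energy.
Σ(broken) = 2×419 + 1×980 = 1818
Σ(formed) = 4×384 + 1×D = 1536 + D
ΔH = Σ(broken) − Σ(formed) = (1818) − (1536 + D) = +282 − D
Setting this equal to +124 kJ gives D = 158 kJ/mol.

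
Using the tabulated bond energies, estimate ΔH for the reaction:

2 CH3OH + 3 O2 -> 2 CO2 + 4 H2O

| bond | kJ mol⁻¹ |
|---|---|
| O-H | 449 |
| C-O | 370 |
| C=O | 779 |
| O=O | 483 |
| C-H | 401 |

ΔH ≈ −1215 kJ

Bonds broken (reactants):
  C-H: 6 × 401 = 2406
  C-O: 2 × 370 = 740
  O-H: 2 × 449 = 898
  O=O: 3 × 483 = 1449
  Σ(broken) = 5493 kJ
Bonds formed (products):
  C=O: 4 × 779 = 3116
  O-H: 8 × 449 = 3592
  Σ(formed) = 6708 kJ
ΔH = Σ(broken) − Σ(formed) = 5493 − 6708 = −1215 kJ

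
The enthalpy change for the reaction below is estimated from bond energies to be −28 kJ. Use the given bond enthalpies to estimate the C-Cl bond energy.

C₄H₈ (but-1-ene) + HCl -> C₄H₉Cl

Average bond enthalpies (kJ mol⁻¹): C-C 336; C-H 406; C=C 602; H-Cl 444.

D(C-Cl) ≈ 332 kJ/mol

Let D be the C-Cl bond energy.
Σ(broken) = 2×336 + 8×406 + 1×602 + 1×444 = 4966
Σ(formed) = 3×336 + 1×D + 9×406 = 4662 + D
ΔH = Σ(broken) − Σ(formed) = (4966) − (4662 + D) = +304 − D
Setting this equal to −28 kJ gives D = 332 kJ/mol.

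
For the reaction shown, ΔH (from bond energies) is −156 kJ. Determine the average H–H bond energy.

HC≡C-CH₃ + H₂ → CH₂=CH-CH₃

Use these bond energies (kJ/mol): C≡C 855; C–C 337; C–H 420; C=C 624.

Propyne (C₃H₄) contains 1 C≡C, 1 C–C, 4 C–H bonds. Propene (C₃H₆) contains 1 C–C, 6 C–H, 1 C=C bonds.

Let D be the H–H bond energy.
Σ(broken) = 1×855 + 1×337 + 4×420 + 1×D = 2872 + D
Σ(formed) = 1×337 + 6×420 + 1×624 = 3481
ΔH = Σ(broken) − Σ(formed) = (2872 + D) − (3481) = −609 + D
Setting this equal to −156 kJ gives D = 453 kJ/mol.

D(H–H) ≈ 453 kJ/mol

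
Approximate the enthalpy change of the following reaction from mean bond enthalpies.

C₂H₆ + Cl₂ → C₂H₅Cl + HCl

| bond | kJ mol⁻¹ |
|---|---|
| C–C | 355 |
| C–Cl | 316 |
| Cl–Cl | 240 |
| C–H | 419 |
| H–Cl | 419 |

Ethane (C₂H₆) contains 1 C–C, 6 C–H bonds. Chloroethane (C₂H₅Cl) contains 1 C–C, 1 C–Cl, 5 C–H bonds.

Bonds broken (reactants):
  C–C: 1 × 355 = 355
  C–H: 6 × 419 = 2514
  Cl–Cl: 1 × 240 = 240
  Σ(broken) = 3109 kJ
Bonds formed (products):
  C–C: 1 × 355 = 355
  C–Cl: 1 × 316 = 316
  C–H: 5 × 419 = 2095
  H–Cl: 1 × 419 = 419
  Σ(formed) = 3185 kJ
ΔH = Σ(broken) − Σ(formed) = 3109 − 3185 = −76 kJ

ΔH ≈ −76 kJ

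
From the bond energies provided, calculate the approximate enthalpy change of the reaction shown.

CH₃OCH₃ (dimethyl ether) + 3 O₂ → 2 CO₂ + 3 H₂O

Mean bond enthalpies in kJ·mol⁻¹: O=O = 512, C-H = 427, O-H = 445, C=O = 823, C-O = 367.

Bonds broken (reactants):
  C-H: 6 × 427 = 2562
  C-O: 2 × 367 = 734
  O=O: 3 × 512 = 1536
  Σ(broken) = 4832 kJ
Bonds formed (products):
  C=O: 4 × 823 = 3292
  O-H: 6 × 445 = 2670
  Σ(formed) = 5962 kJ
ΔH = Σ(broken) − Σ(formed) = 4832 − 5962 = −1130 kJ

ΔH ≈ −1130 kJ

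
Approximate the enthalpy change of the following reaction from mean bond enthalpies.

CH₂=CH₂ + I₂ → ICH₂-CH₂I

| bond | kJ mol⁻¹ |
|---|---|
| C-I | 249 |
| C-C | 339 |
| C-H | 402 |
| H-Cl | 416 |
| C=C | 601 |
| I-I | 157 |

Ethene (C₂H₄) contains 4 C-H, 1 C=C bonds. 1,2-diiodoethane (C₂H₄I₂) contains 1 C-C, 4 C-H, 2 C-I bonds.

ΔH ≈ −79 kJ

Bonds broken (reactants):
  C-H: 4 × 402 = 1608
  C=C: 1 × 601 = 601
  I-I: 1 × 157 = 157
  Σ(broken) = 2366 kJ
Bonds formed (products):
  C-C: 1 × 339 = 339
  C-H: 4 × 402 = 1608
  C-I: 2 × 249 = 498
  Σ(formed) = 2445 kJ
ΔH = Σ(broken) − Σ(formed) = 2366 − 2445 = −79 kJ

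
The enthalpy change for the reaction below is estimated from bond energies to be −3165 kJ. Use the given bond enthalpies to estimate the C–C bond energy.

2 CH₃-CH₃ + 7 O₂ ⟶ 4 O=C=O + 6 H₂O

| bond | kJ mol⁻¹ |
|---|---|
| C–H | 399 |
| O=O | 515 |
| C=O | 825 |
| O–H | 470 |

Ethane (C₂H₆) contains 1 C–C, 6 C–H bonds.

Let D be the C–C bond energy.
Σ(broken) = 2×D + 12×399 + 7×515 = 8393 + 2D
Σ(formed) = 8×825 + 12×470 = 12240
ΔH = Σ(broken) − Σ(formed) = (8393 + 2D) − (12240) = −3847 + 2D
Setting this equal to −3165 kJ gives 2D = 682, so D = 341 kJ/mol.

D(C–C) ≈ 341 kJ/mol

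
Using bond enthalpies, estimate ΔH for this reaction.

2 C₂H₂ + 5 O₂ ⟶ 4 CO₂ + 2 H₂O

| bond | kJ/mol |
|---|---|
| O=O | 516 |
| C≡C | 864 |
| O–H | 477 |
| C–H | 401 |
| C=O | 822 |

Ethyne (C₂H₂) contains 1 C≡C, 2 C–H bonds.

Bonds broken (reactants):
  C≡C: 2 × 864 = 1728
  C–H: 4 × 401 = 1604
  O=O: 5 × 516 = 2580
  Σ(broken) = 5912 kJ
Bonds formed (products):
  C=O: 8 × 822 = 6576
  O–H: 4 × 477 = 1908
  Σ(formed) = 8484 kJ
ΔH = Σ(broken) − Σ(formed) = 5912 − 8484 = −2572 kJ

ΔH ≈ −2572 kJ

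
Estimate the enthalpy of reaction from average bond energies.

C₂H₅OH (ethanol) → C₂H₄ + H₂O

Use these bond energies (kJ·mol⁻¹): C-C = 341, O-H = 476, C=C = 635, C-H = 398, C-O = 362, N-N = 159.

Bonds broken (reactants):
  C-C: 1 × 341 = 341
  C-H: 5 × 398 = 1990
  C-O: 1 × 362 = 362
  O-H: 1 × 476 = 476
  Σ(broken) = 3169 kJ
Bonds formed (products):
  C-H: 4 × 398 = 1592
  C=C: 1 × 635 = 635
  O-H: 2 × 476 = 952
  Σ(formed) = 3179 kJ
ΔH = Σ(broken) − Σ(formed) = 3169 − 3179 = −10 kJ

ΔH ≈ −10 kJ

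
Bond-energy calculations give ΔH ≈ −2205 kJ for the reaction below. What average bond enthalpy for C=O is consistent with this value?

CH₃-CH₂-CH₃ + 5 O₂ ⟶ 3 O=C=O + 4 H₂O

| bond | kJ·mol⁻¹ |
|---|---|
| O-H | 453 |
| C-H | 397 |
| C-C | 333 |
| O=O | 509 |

Let D be the C=O bond energy.
Σ(broken) = 2×333 + 8×397 + 5×509 = 6387
Σ(formed) = 6×D + 8×453 = 3624 + 6D
ΔH = Σ(broken) − Σ(formed) = (6387) − (3624 + 6D) = +2763 − 6D
Setting this equal to −2205 kJ gives 6D = 4968, so D = 828 kJ/mol.

D(C=O) ≈ 828 kJ/mol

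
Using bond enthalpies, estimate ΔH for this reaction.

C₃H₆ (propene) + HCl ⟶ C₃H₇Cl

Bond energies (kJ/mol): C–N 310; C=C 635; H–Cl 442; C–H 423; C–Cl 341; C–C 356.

Bonds broken (reactants):
  C–C: 1 × 356 = 356
  C–H: 6 × 423 = 2538
  C=C: 1 × 635 = 635
  H–Cl: 1 × 442 = 442
  Σ(broken) = 3971 kJ
Bonds formed (products):
  C–C: 2 × 356 = 712
  C–Cl: 1 × 341 = 341
  C–H: 7 × 423 = 2961
  Σ(formed) = 4014 kJ
ΔH = Σ(broken) − Σ(formed) = 3971 − 4014 = −43 kJ

ΔH ≈ −43 kJ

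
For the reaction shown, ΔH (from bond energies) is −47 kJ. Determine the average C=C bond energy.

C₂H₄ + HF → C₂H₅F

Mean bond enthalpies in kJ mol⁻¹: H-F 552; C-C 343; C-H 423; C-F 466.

D(C=C) ≈ 633 kJ/mol

Let D be the C=C bond energy.
Σ(broken) = 4×423 + 1×D + 1×552 = 2244 + D
Σ(formed) = 1×343 + 1×466 + 5×423 = 2924
ΔH = Σ(broken) − Σ(formed) = (2244 + D) − (2924) = −680 + D
Setting this equal to −47 kJ gives D = 633 kJ/mol.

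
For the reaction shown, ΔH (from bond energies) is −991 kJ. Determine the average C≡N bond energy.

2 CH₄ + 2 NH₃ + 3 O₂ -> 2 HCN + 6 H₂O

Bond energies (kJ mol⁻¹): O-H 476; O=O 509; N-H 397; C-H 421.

D(C≡N) ≈ 857 kJ/mol

Let D be the C≡N bond energy.
Σ(broken) = 8×421 + 6×397 + 3×509 = 7277
Σ(formed) = 2×D + 2×421 + 12×476 = 6554 + 2D
ΔH = Σ(broken) − Σ(formed) = (7277) − (6554 + 2D) = +723 − 2D
Setting this equal to −991 kJ gives 2D = 1714, so D = 857 kJ/mol.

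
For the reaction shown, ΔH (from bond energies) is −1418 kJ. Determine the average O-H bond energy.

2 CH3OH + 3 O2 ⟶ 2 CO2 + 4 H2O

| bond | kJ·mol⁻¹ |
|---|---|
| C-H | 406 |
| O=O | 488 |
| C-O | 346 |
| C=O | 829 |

Let D be the O-H bond energy.
Σ(broken) = 6×406 + 2×346 + 2×D + 3×488 = 4592 + 2D
Σ(formed) = 4×829 + 8×D = 3316 + 8D
ΔH = Σ(broken) − Σ(formed) = (4592 + 2D) − (3316 + 8D) = +1276 − 6D
Setting this equal to −1418 kJ gives 6D = 2694, so D = 449 kJ/mol.

D(O-H) ≈ 449 kJ/mol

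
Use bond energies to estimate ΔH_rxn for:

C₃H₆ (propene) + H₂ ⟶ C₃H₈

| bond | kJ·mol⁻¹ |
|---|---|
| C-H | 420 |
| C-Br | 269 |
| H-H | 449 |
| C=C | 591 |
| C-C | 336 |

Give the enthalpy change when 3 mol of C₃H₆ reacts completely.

Bonds broken (reactants):
  C-C: 1 × 336 = 336
  C-H: 6 × 420 = 2520
  C=C: 1 × 591 = 591
  H-H: 1 × 449 = 449
  Σ(broken) = 3896 kJ
Bonds formed (products):
  C-C: 2 × 336 = 672
  C-H: 8 × 420 = 3360
  Σ(formed) = 4032 kJ
ΔH = Σ(broken) − Σ(formed) = 3896 − 4032 = −136 kJ
For 3× the reaction as written: 3 × (−136) = −408 kJ

ΔH = −408 kJ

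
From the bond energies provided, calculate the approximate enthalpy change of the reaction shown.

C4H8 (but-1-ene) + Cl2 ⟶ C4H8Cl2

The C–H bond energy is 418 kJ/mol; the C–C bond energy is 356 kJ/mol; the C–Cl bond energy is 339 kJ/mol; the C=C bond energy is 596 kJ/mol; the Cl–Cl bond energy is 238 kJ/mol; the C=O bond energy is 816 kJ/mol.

Bonds broken (reactants):
  C–C: 2 × 356 = 712
  C–H: 8 × 418 = 3344
  C=C: 1 × 596 = 596
  Cl–Cl: 1 × 238 = 238
  Σ(broken) = 4890 kJ
Bonds formed (products):
  C–C: 3 × 356 = 1068
  C–Cl: 2 × 339 = 678
  C–H: 8 × 418 = 3344
  Σ(formed) = 5090 kJ
ΔH = Σ(broken) − Σ(formed) = 4890 − 5090 = −200 kJ

ΔH ≈ −200 kJ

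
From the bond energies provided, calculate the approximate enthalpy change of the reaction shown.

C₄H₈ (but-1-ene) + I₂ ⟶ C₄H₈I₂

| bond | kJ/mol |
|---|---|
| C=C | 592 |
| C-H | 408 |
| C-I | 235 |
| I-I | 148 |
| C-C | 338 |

Bonds broken (reactants):
  C-C: 2 × 338 = 676
  C-H: 8 × 408 = 3264
  C=C: 1 × 592 = 592
  I-I: 1 × 148 = 148
  Σ(broken) = 4680 kJ
Bonds formed (products):
  C-C: 3 × 338 = 1014
  C-H: 8 × 408 = 3264
  C-I: 2 × 235 = 470
  Σ(formed) = 4748 kJ
ΔH = Σ(broken) − Σ(formed) = 4680 − 4748 = −68 kJ

ΔH ≈ −68 kJ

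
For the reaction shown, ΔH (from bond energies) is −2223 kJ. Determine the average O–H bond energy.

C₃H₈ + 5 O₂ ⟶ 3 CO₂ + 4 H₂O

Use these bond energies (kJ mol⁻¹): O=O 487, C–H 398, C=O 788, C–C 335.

Let D be the O–H bond energy.
Σ(broken) = 2×335 + 8×398 + 5×487 = 6289
Σ(formed) = 6×788 + 8×D = 4728 + 8D
ΔH = Σ(broken) − Σ(formed) = (6289) − (4728 + 8D) = +1561 − 8D
Setting this equal to −2223 kJ gives 8D = 3784, so D = 473 kJ/mol.

D(O–H) ≈ 473 kJ/mol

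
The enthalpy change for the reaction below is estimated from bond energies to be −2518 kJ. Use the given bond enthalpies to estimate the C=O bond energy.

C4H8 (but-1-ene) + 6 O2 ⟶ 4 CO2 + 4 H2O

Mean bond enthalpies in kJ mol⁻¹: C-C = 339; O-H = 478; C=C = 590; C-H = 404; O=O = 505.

Let D be the C=O bond energy.
Σ(broken) = 2×339 + 8×404 + 1×590 + 6×505 = 7530
Σ(formed) = 8×D + 8×478 = 3824 + 8D
ΔH = Σ(broken) − Σ(formed) = (7530) − (3824 + 8D) = +3706 − 8D
Setting this equal to −2518 kJ gives 8D = 6224, so D = 778 kJ/mol.

D(C=O) ≈ 778 kJ/mol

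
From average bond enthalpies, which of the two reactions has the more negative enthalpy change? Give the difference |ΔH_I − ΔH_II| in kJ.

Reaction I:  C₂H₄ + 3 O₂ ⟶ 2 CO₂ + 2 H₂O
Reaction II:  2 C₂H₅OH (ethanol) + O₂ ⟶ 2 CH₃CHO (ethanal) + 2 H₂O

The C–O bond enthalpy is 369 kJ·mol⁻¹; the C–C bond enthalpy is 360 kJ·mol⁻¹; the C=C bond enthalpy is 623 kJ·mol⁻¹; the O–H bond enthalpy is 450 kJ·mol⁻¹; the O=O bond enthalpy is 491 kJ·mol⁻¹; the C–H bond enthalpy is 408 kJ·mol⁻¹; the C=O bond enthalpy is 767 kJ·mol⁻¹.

Reaction I, by 751 kJ

Reaction I:
  Bonds broken (reactants):
    C–H: 4 × 408 = 1632
    C=C: 1 × 623 = 623
    O=O: 3 × 491 = 1473
    Σ(broken) = 3728 kJ
  Bonds formed (products):
    C=O: 4 × 767 = 3068
    O–H: 4 × 450 = 1800
    Σ(formed) = 4868 kJ
  ΔH_I = 3728 − 4868 = −1140 kJ
Reaction II:
  Bonds broken (reactants):
    C–C: 2 × 360 = 720
    C–H: 10 × 408 = 4080
    C–O: 2 × 369 = 738
    O–H: 2 × 450 = 900
    O=O: 1 × 491 = 491
    Σ(broken) = 6929 kJ
  Bonds formed (products):
    C–C: 2 × 360 = 720
    C–H: 8 × 408 = 3264
    C=O: 2 × 767 = 1534
    O–H: 4 × 450 = 1800
    Σ(formed) = 7318 kJ
  ΔH_II = 6929 − 7318 = −389 kJ
ΔH_I − ΔH_II = −751 kJ, so reaction I has the more negative ΔH; |ΔH_I − ΔH_II| = 751 kJ.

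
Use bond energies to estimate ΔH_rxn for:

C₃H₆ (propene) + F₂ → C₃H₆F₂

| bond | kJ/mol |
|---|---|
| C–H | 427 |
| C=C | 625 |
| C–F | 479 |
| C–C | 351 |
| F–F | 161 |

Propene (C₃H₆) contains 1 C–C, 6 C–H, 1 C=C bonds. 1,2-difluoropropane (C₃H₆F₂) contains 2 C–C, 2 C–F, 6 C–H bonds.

Bonds broken (reactants):
  C–C: 1 × 351 = 351
  C–H: 6 × 427 = 2562
  C=C: 1 × 625 = 625
  F–F: 1 × 161 = 161
  Σ(broken) = 3699 kJ
Bonds formed (products):
  C–C: 2 × 351 = 702
  C–F: 2 × 479 = 958
  C–H: 6 × 427 = 2562
  Σ(formed) = 4222 kJ
ΔH = Σ(broken) − Σ(formed) = 3699 − 4222 = −523 kJ

ΔH ≈ −523 kJ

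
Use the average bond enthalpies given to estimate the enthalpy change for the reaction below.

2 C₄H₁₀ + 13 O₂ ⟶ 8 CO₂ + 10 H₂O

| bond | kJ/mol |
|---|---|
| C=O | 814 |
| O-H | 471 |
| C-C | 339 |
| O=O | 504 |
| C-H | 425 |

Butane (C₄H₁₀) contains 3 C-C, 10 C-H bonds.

Bonds broken (reactants):
  C-C: 6 × 339 = 2034
  C-H: 20 × 425 = 8500
  O=O: 13 × 504 = 6552
  Σ(broken) = 17086 kJ
Bonds formed (products):
  C=O: 16 × 814 = 13024
  O-H: 20 × 471 = 9420
  Σ(formed) = 22444 kJ
ΔH = Σ(broken) − Σ(formed) = 17086 − 22444 = −5358 kJ

ΔH ≈ −5358 kJ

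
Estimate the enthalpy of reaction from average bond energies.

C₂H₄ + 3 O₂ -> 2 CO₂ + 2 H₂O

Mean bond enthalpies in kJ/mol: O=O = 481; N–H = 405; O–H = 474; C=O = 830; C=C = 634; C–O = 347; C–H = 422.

Bonds broken (reactants):
  C–H: 4 × 422 = 1688
  C=C: 1 × 634 = 634
  O=O: 3 × 481 = 1443
  Σ(broken) = 3765 kJ
Bonds formed (products):
  C=O: 4 × 830 = 3320
  O–H: 4 × 474 = 1896
  Σ(formed) = 5216 kJ
ΔH = Σ(broken) − Σ(formed) = 3765 − 5216 = −1451 kJ

ΔH ≈ −1451 kJ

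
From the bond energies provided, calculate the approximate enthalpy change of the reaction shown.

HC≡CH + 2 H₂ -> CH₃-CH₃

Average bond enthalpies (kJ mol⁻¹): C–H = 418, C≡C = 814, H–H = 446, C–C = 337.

ΔH ≈ −303 kJ

Bonds broken (reactants):
  C≡C: 1 × 814 = 814
  C–H: 2 × 418 = 836
  H–H: 2 × 446 = 892
  Σ(broken) = 2542 kJ
Bonds formed (products):
  C–C: 1 × 337 = 337
  C–H: 6 × 418 = 2508
  Σ(formed) = 2845 kJ
ΔH = Σ(broken) − Σ(formed) = 2542 − 2845 = −303 kJ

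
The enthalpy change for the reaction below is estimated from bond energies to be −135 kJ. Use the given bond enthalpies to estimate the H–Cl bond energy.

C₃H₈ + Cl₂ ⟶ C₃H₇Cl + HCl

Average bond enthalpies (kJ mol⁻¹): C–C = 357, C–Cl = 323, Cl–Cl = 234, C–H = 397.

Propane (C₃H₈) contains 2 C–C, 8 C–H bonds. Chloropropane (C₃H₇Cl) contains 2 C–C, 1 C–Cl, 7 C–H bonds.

Let D be the H–Cl bond energy.
Σ(broken) = 2×357 + 8×397 + 1×234 = 4124
Σ(formed) = 2×357 + 1×323 + 7×397 + 1×D = 3816 + D
ΔH = Σ(broken) − Σ(formed) = (4124) − (3816 + D) = +308 − D
Setting this equal to −135 kJ gives D = 443 kJ/mol.

D(H–Cl) ≈ 443 kJ/mol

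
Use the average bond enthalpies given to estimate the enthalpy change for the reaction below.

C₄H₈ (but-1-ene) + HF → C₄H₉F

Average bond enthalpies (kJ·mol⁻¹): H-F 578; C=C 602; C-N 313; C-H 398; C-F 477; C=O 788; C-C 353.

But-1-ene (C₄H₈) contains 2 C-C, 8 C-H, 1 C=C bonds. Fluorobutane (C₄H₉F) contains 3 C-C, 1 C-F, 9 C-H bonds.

Bonds broken (reactants):
  C-C: 2 × 353 = 706
  C-H: 8 × 398 = 3184
  C=C: 1 × 602 = 602
  H-F: 1 × 578 = 578
  Σ(broken) = 5070 kJ
Bonds formed (products):
  C-C: 3 × 353 = 1059
  C-F: 1 × 477 = 477
  C-H: 9 × 398 = 3582
  Σ(formed) = 5118 kJ
ΔH = Σ(broken) − Σ(formed) = 5070 − 5118 = −48 kJ

ΔH ≈ −48 kJ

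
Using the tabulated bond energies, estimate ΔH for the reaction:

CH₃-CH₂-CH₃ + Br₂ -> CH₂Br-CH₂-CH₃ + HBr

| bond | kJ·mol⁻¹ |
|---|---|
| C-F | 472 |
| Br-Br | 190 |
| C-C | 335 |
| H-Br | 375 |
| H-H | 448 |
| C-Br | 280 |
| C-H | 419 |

ΔH ≈ −46 kJ

Bonds broken (reactants):
  Br-Br: 1 × 190 = 190
  C-C: 2 × 335 = 670
  C-H: 8 × 419 = 3352
  Σ(broken) = 4212 kJ
Bonds formed (products):
  C-Br: 1 × 280 = 280
  C-C: 2 × 335 = 670
  C-H: 7 × 419 = 2933
  H-Br: 1 × 375 = 375
  Σ(formed) = 4258 kJ
ΔH = Σ(broken) − Σ(formed) = 4212 − 4258 = −46 kJ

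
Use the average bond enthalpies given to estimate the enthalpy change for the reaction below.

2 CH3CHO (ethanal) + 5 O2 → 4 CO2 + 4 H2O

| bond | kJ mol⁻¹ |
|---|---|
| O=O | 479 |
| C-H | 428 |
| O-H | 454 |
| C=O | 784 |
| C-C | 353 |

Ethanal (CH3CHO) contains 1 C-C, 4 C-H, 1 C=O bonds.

ΔH ≈ −1811 kJ

Bonds broken (reactants):
  C-C: 2 × 353 = 706
  C-H: 8 × 428 = 3424
  C=O: 2 × 784 = 1568
  O=O: 5 × 479 = 2395
  Σ(broken) = 8093 kJ
Bonds formed (products):
  C=O: 8 × 784 = 6272
  O-H: 8 × 454 = 3632
  Σ(formed) = 9904 kJ
ΔH = Σ(broken) − Σ(formed) = 8093 − 9904 = −1811 kJ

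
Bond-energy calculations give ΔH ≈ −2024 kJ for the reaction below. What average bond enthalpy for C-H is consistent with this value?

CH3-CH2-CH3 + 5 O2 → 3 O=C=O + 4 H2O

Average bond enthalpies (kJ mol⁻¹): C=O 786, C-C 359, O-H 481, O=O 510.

D(C-H) ≈ 409 kJ/mol

Let D be the C-H bond energy.
Σ(broken) = 2×359 + 8×D + 5×510 = 3268 + 8D
Σ(formed) = 6×786 + 8×481 = 8564
ΔH = Σ(broken) − Σ(formed) = (3268 + 8D) − (8564) = −5296 + 8D
Setting this equal to −2024 kJ gives 8D = 3272, so D = 409 kJ/mol.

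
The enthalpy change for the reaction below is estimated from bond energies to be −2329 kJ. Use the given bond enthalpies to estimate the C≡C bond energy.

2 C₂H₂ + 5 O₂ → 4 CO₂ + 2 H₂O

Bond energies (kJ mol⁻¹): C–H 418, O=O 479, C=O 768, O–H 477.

Let D be the C≡C bond energy.
Σ(broken) = 2×D + 4×418 + 5×479 = 4067 + 2D
Σ(formed) = 8×768 + 4×477 = 8052
ΔH = Σ(broken) − Σ(formed) = (4067 + 2D) − (8052) = −3985 + 2D
Setting this equal to −2329 kJ gives 2D = 1656, so D = 828 kJ/mol.

D(C≡C) ≈ 828 kJ/mol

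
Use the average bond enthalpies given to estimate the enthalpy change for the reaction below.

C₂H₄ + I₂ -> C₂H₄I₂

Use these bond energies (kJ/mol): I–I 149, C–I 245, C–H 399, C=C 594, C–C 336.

Bonds broken (reactants):
  C–H: 4 × 399 = 1596
  C=C: 1 × 594 = 594
  I–I: 1 × 149 = 149
  Σ(broken) = 2339 kJ
Bonds formed (products):
  C–C: 1 × 336 = 336
  C–H: 4 × 399 = 1596
  C–I: 2 × 245 = 490
  Σ(formed) = 2422 kJ
ΔH = Σ(broken) − Σ(formed) = 2339 − 2422 = −83 kJ

ΔH ≈ −83 kJ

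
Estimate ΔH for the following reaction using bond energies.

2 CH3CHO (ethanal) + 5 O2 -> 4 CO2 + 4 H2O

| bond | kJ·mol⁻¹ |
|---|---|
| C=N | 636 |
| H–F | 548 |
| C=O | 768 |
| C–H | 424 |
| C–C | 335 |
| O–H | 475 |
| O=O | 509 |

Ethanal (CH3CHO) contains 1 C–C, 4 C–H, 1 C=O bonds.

Bonds broken (reactants):
  C–C: 2 × 335 = 670
  C–H: 8 × 424 = 3392
  C=O: 2 × 768 = 1536
  O=O: 5 × 509 = 2545
  Σ(broken) = 8143 kJ
Bonds formed (products):
  C=O: 8 × 768 = 6144
  O–H: 8 × 475 = 3800
  Σ(formed) = 9944 kJ
ΔH = Σ(broken) − Σ(formed) = 8143 − 9944 = −1801 kJ

ΔH ≈ −1801 kJ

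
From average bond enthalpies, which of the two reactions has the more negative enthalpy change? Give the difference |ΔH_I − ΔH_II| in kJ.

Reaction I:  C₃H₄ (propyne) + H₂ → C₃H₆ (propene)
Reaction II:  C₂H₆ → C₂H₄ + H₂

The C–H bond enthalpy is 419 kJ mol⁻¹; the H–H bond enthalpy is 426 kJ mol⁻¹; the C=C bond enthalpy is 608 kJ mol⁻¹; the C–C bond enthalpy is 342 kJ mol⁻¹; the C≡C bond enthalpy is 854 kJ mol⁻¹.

Reaction I:
  Bonds broken (reactants):
    C≡C: 1 × 854 = 854
    C–C: 1 × 342 = 342
    C–H: 4 × 419 = 1676
    H–H: 1 × 426 = 426
    Σ(broken) = 3298 kJ
  Bonds formed (products):
    C–C: 1 × 342 = 342
    C–H: 6 × 419 = 2514
    C=C: 1 × 608 = 608
    Σ(formed) = 3464 kJ
  ΔH_I = 3298 − 3464 = −166 kJ
Reaction II:
  Bonds broken (reactants):
    C–C: 1 × 342 = 342
    C–H: 6 × 419 = 2514
    Σ(broken) = 2856 kJ
  Bonds formed (products):
    C–H: 4 × 419 = 1676
    C=C: 1 × 608 = 608
    H–H: 1 × 426 = 426
    Σ(formed) = 2710 kJ
  ΔH_II = 2856 − 2710 = +146 kJ
ΔH_I − ΔH_II = −312 kJ, so reaction I has the more negative ΔH; |ΔH_I − ΔH_II| = 312 kJ.

Reaction I, by 312 kJ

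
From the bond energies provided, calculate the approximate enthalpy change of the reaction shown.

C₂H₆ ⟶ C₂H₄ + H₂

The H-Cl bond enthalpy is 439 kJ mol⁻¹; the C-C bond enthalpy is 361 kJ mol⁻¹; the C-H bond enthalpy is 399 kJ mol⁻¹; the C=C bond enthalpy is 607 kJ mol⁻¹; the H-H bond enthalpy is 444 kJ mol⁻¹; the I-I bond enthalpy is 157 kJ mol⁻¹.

Bonds broken (reactants):
  C-C: 1 × 361 = 361
  C-H: 6 × 399 = 2394
  Σ(broken) = 2755 kJ
Bonds formed (products):
  C-H: 4 × 399 = 1596
  C=C: 1 × 607 = 607
  H-H: 1 × 444 = 444
  Σ(formed) = 2647 kJ
ΔH = Σ(broken) − Σ(formed) = 2755 − 2647 = +108 kJ

ΔH ≈ +108 kJ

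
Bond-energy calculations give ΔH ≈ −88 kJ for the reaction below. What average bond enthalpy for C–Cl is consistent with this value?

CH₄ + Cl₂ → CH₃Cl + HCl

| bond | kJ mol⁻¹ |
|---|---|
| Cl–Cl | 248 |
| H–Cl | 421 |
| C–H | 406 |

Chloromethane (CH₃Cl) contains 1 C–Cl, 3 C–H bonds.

Let D be the C–Cl bond energy.
Σ(broken) = 4×406 + 1×248 = 1872
Σ(formed) = 1×D + 3×406 + 1×421 = 1639 + D
ΔH = Σ(broken) − Σ(formed) = (1872) − (1639 + D) = +233 − D
Setting this equal to −88 kJ gives D = 321 kJ/mol.

D(C–Cl) ≈ 321 kJ/mol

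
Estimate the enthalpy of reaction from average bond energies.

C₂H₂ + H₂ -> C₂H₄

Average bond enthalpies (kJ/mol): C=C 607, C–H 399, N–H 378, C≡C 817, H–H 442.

ΔH ≈ −146 kJ

Bonds broken (reactants):
  C≡C: 1 × 817 = 817
  C–H: 2 × 399 = 798
  H–H: 1 × 442 = 442
  Σ(broken) = 2057 kJ
Bonds formed (products):
  C–H: 4 × 399 = 1596
  C=C: 1 × 607 = 607
  Σ(formed) = 2203 kJ
ΔH = Σ(broken) − Σ(formed) = 2057 − 2203 = −146 kJ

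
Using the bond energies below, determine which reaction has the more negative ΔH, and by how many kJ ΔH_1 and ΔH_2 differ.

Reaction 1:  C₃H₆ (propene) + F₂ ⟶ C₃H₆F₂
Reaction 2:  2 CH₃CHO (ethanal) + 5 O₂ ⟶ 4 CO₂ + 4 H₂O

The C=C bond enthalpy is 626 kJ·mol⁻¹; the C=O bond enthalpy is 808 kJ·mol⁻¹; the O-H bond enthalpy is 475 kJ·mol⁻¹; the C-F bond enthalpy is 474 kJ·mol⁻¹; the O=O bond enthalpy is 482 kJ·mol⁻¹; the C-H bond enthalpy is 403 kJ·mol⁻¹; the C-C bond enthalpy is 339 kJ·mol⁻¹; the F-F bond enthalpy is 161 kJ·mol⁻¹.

Reaction 2, by 1836 kJ

Reaction 1:
  Bonds broken (reactants):
    C-C: 1 × 339 = 339
    C-H: 6 × 403 = 2418
    C=C: 1 × 626 = 626
    F-F: 1 × 161 = 161
    Σ(broken) = 3544 kJ
  Bonds formed (products):
    C-C: 2 × 339 = 678
    C-F: 2 × 474 = 948
    C-H: 6 × 403 = 2418
    Σ(formed) = 4044 kJ
  ΔH_1 = 3544 − 4044 = −500 kJ
Reaction 2:
  Bonds broken (reactants):
    C-C: 2 × 339 = 678
    C-H: 8 × 403 = 3224
    C=O: 2 × 808 = 1616
    O=O: 5 × 482 = 2410
    Σ(broken) = 7928 kJ
  Bonds formed (products):
    C=O: 8 × 808 = 6464
    O-H: 8 × 475 = 3800
    Σ(formed) = 10264 kJ
  ΔH_2 = 7928 − 10264 = −2336 kJ
ΔH_1 − ΔH_2 = +1836 kJ, so reaction 2 has the more negative ΔH; |ΔH_1 − ΔH_2| = 1836 kJ.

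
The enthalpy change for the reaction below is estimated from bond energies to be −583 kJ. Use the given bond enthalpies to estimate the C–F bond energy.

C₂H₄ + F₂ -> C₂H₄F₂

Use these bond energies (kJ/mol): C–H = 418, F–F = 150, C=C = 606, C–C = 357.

D(C–F) ≈ 491 kJ/mol

Let D be the C–F bond energy.
Σ(broken) = 4×418 + 1×606 + 1×150 = 2428
Σ(formed) = 1×357 + 2×D + 4×418 = 2029 + 2D
ΔH = Σ(broken) − Σ(formed) = (2428) − (2029 + 2D) = +399 − 2D
Setting this equal to −583 kJ gives 2D = 982, so D = 491 kJ/mol.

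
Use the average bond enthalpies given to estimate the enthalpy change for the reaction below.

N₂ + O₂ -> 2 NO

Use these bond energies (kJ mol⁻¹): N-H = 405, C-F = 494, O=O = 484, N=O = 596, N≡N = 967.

Bonds broken (reactants):
  N≡N: 1 × 967 = 967
  O=O: 1 × 484 = 484
  Σ(broken) = 1451 kJ
Bonds formed (products):
  N=O: 2 × 596 = 1192
  Σ(formed) = 1192 kJ
ΔH = Σ(broken) − Σ(formed) = 1451 − 1192 = +259 kJ

ΔH ≈ +259 kJ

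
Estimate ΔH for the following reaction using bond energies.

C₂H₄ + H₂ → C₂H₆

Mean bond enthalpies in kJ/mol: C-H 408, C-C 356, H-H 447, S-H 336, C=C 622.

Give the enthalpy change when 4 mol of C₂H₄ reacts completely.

Bonds broken (reactants):
  C-H: 4 × 408 = 1632
  C=C: 1 × 622 = 622
  H-H: 1 × 447 = 447
  Σ(broken) = 2701 kJ
Bonds formed (products):
  C-C: 1 × 356 = 356
  C-H: 6 × 408 = 2448
  Σ(formed) = 2804 kJ
ΔH = Σ(broken) − Σ(formed) = 2701 − 2804 = −103 kJ
For 4× the reaction as written: 4 × (−103) = −412 kJ

ΔH = −412 kJ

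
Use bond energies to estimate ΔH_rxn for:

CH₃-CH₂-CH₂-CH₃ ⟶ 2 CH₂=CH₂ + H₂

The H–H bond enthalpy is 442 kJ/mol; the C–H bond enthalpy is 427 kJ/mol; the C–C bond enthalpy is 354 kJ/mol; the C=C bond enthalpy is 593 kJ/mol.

Bonds broken (reactants):
  C–C: 3 × 354 = 1062
  C–H: 10 × 427 = 4270
  Σ(broken) = 5332 kJ
Bonds formed (products):
  C–H: 8 × 427 = 3416
  C=C: 2 × 593 = 1186
  H–H: 1 × 442 = 442
  Σ(formed) = 5044 kJ
ΔH = Σ(broken) − Σ(formed) = 5332 − 5044 = +288 kJ

ΔH ≈ +288 kJ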